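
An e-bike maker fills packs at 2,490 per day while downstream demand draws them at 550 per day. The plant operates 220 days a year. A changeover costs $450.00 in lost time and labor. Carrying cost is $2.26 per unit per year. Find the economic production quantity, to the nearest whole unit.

Annual demand D = 550 × 220 = 121,000.
Production build-up factor (1 − d/p) = 1 − 550/2,490 = 0.7791.
Q* = √(2DS / (H(1 − d/p))) = √(2 × 121,000 × 450 / (2.26 × 0.7791)).
= √(108,900,000 / 1.7608) ≈ 7864.272.

Q* ≈ 7,864 packs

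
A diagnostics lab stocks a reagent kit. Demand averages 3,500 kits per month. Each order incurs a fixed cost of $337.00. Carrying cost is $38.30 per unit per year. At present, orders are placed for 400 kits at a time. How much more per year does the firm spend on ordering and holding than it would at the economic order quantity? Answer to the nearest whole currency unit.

Extra cost ≈ $10,118 per year

Annual demand D = 3,500 × 12 = 42,000.
EOQ = √(2DS/H) = √(2 × 42,000 × 337 / 38.3) ≈ 859.72.
Cost at Q* = (D/Q*)S + (Q*/2)H = √(2DSH) ≈ $32,927.14.
Cost at Q = 400: (42,000/400)×337 + (400/2)×38.3 = $35,385.00 + $7,660.00 = $43,045.00.
Excess = $43,045.00 − $32,927.14 = $10,117.86.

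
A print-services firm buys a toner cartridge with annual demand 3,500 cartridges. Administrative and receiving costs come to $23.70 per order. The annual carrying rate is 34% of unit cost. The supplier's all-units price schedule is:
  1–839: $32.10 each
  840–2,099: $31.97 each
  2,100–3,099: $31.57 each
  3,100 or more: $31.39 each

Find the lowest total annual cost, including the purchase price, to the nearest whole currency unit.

Holding cost per unit per year at price C is H = 0.34·C.
Candidates are each tier's EOQ (if it falls in that tier) and each price-break quantity.
EOQ at $32.10 = 123.3 (feasible in tier 1): TC = 3,500×$32.10 + (3,500/123.3)×23.7 + (123.3/2)×0.34×$32.10 = $113,695.60.
EOQ at $31.97 = 123.5 < 840, so use break Q=840: TC = 3,500×$31.97 + (3,500/840.0)×23.7 + (840.0/2)×0.34×$31.97 = $116,559.07.
EOQ at $31.57 = 124.3 < 2100, so use break Q=2100: TC = 3,500×$31.57 + (3,500/2100.0)×23.7 + (2100.0/2)×0.34×$31.57 = $121,804.99.
EOQ at $31.39 = 124.7 < 3100, so use break Q=3100: TC = 3,500×$31.39 + (3,500/3100.0)×23.7 + (3100.0/2)×0.34×$31.39 = $126,434.29.
Lowest total cost among the candidates is at Q = 123.3.

TC* ≈ $113,696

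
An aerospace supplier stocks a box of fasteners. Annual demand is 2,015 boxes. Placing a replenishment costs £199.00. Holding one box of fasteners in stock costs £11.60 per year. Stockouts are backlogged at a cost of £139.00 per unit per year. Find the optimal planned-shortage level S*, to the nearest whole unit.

S* ≈ 21 boxes

With planned backorders, Q* = √(2DS/H) · √((H+B)/B).
√(2DS/H) = √(2 × 2,015 × 199 / 11.6) = 262.936.
√((H+B)/B) = √((11.6+139)/139) = 1.0409.
Q* ≈ 273.688.
S* = Q* · H/(H+B) = 273.688 × 11.6/150.6 ≈ 21.081.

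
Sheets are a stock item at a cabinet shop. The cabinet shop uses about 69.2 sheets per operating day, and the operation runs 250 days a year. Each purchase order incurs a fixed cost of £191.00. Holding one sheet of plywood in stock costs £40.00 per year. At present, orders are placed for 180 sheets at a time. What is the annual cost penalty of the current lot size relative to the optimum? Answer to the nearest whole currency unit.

Extra cost ≈ £5,699 per year

Annual demand D = 69.2 × 250 = 17,300.
EOQ = √(2DS/H) = √(2 × 17,300 × 191 / 40) ≈ 406.47.
Cost at Q* = (D/Q*)S + (Q*/2)H = √(2DSH) ≈ £16,258.66.
Cost at Q = 180: (17,300/180)×191 + (180/2)×40 = £18,357.22 + £3,600.00 = £21,957.22.
Excess = £21,957.22 − £16,258.66 = £5,698.56.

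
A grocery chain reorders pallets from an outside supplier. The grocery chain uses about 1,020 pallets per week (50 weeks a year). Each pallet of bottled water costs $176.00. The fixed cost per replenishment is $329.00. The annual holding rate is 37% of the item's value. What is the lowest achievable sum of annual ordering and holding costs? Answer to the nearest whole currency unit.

Annual demand D = 1,020 × 50 = 51,000.
Holding cost H = 0.37 × $176.00 = $65.1200 per unit per year.
Q* = √(2DS/H) = √(2 × 51,000 × 329 / 65.12) ≈ 717.86.
At the optimum the two cost components are equal, so total cost = 2·(Q*/2)H = Q*·H.
Minimum total = √(2DSH) = √(2 × 51,000 × 329 × 65.12) ≈ 46747.160.

TC* ≈ $46,747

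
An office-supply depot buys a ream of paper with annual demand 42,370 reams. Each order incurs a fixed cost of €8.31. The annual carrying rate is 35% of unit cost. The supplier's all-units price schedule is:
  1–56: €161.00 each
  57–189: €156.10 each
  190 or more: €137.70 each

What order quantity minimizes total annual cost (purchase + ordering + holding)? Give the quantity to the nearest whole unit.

Holding cost per unit per year at price C is H = 0.35·C.
Candidates are each tier's EOQ (if it falls in that tier) and each price-break quantity.
Tier 1 (€161.00): EOQ = 111.8 exceeds tier's upper bound 56, so this tier is dominated.
EOQ at €156.10 = 113.5 (feasible in tier 2): TC = 42,370×€156.10 + (42,370/113.5)×8.31 + (113.5/2)×0.35×€156.10 = €6,620,159.69.
EOQ at €137.70 = 120.9 < 190, so use break Q=190: TC = 42,370×€137.70 + (42,370/190.0)×8.31 + (190.0/2)×0.35×€137.70 = €5,840,780.65.
Lowest total cost is €5,840,780.65 at Q = 190.0.

Q* ≈ 190 reams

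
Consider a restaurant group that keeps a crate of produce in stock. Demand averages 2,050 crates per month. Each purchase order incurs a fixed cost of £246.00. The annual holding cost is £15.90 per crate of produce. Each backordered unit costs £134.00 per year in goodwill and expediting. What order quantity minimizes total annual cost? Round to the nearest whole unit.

Annual demand D = 2,050 × 12 = 24,600.
With planned backorders, Q* = √(2DS/H) · √((H+B)/B).
√(2DS/H) = √(2 × 24,600 × 246 / 15.9) = 872.472.
√((H+B)/B) = √((15.9+134)/134) = 1.0577.
Q* ≈ 922.784.

Q* ≈ 923 crates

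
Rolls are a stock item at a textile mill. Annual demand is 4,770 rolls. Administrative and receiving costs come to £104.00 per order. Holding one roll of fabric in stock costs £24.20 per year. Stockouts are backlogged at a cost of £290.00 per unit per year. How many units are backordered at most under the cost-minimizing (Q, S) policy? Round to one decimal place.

With planned backorders, Q* = √(2DS/H) · √((H+B)/B).
√(2DS/H) = √(2 × 4,770 × 104 / 24.2) = 202.480.
√((H+B)/B) = √((24.2+290)/290) = 1.0409.
Q* ≈ 210.760.
S* = Q* · H/(H+B) = 210.760 × 24.2/314.2 ≈ 16.233.

S* ≈ 16.2 rolls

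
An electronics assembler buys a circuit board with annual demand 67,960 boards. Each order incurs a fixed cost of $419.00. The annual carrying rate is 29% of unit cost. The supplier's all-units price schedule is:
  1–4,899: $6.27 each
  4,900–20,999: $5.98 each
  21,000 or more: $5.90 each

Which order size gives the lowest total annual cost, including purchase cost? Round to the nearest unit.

Q* ≈ 5,731 boards

Holding cost per unit per year at price C is H = 0.29·C.
For each price level, check whether its EOQ is feasible; otherwise the best quantity at that price is the breakpoint.
Tier 1 ($6.27): EOQ = 5596.5 exceeds tier's upper bound 4899, so this tier is dominated.
EOQ at $5.98 = 5730.6 (feasible in tier 2): TC = 67,960×$5.98 + (67,960/5730.6)×419 + (5730.6/2)×0.29×$5.98 = $416,338.78.
EOQ at $5.90 = 5769.3 < 21000, so use break Q=21000: TC = 67,960×$5.90 + (67,960/21000.0)×419 + (21000.0/2)×0.29×$5.90 = $420,285.46.
Lowest total cost is $416,338.78 at Q = 5730.6.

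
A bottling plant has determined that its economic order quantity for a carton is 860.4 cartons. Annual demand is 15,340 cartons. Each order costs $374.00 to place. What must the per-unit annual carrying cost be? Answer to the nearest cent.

Squaring Q* = √(2DS/H) gives Q*² = 2DS/H.
From Q* = √(2DS/H): H = 2DS / Q*² = 2 × 15,340 × 374 / 860.4² = 15.4998.

H ≈ $15.50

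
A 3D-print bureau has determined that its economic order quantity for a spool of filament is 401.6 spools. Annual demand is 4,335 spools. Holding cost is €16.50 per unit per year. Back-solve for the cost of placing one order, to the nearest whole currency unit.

S ≈ €307

Invert the EOQ relation Q*² = 2DS/H.
From Q* = √(2DS/H): S = Q*²H / (2D) = 401.6² × 16.5 / (2 × 4,335) = 306.9391.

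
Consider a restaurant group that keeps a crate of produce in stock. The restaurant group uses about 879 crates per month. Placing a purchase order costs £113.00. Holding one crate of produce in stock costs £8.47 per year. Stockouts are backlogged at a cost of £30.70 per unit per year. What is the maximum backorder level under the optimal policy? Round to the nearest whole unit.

Annual demand D = 879 × 12 = 10,548.
With planned backorders, Q* = √(2DS/H) · √((H+B)/B).
√(2DS/H) = √(2 × 10,548 × 113 / 8.47) = 530.515.
√((H+B)/B) = √((8.47+30.7)/30.7) = 1.1296.
Q* ≈ 599.246.
S* = Q* · H/(H+B) = 599.246 × 8.47/39.17 ≈ 129.579.

S* ≈ 130 crates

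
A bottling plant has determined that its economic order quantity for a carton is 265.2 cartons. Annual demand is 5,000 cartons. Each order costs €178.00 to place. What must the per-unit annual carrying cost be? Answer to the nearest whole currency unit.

The basic EOQ model gives Q* = √(2DS/H); rearrange for the unknown.
From Q* = √(2DS/H): H = 2DS / Q*² = 2 × 5,000 × 178 / 265.2² = 25.3089.

H ≈ €25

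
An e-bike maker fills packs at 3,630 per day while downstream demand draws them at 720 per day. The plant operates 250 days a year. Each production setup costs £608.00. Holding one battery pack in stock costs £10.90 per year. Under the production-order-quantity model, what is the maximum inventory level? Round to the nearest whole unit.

I_max ≈ 4,012 packs

Annual demand D = 720 × 250 = 180,000.
Production build-up factor (1 − d/p) = 1 − 720/3,630 = 0.8017.
Q* = √(2DS / (H(1 − d/p))) = √(2 × 180,000 × 608 / (10.9 × 0.8017)).
= √(218,880,000 / 8.738) ≈ 5004.914.
Maximum inventory = Q*(1 − d/p) = 5004.914 × 0.8017 ≈ 4012.204.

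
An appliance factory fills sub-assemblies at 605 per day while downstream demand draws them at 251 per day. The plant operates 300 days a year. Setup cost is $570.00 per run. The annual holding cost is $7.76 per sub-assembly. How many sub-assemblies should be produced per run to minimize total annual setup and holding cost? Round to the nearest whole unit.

Q* ≈ 4,348 sub-assemblies

Annual demand D = 251 × 300 = 75,300.
Production build-up factor (1 − d/p) = 1 − 251/605 = 0.5851.
Q* = √(2DS / (H(1 − d/p))) = √(2 × 75,300 × 570 / (7.76 × 0.5851)).
= √(85,842,000 / 4.5406) ≈ 4348.056.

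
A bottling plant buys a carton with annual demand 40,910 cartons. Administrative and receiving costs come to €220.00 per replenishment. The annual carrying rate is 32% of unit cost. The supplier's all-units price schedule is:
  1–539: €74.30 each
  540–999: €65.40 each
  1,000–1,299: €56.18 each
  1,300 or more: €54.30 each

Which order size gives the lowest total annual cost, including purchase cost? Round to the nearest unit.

Holding cost per unit per year at price C is H = 0.32·C.
For each price level, check whether its EOQ is feasible; otherwise the best quantity at that price is the breakpoint.
Tier 1 (€74.30): EOQ = 870.1 exceeds tier's upper bound 539, so this tier is dominated.
EOQ at €65.40 = 927.4 (feasible in tier 2): TC = 40,910×€65.40 + (40,910/927.4)×220 + (927.4/2)×0.32×€65.40 = €2,694,923.08.
EOQ at €56.18 = 1000.6 (feasible in tier 3): TC = 40,910×€56.18 + (40,910/1000.6)×220 + (1000.6/2)×0.32×€56.18 = €2,316,312.80.
EOQ at €54.30 = 1017.8 < 1300, so use break Q=1300: TC = 40,910×€54.30 + (40,910/1300.0)×220 + (1300.0/2)×0.32×€54.30 = €2,239,630.63.
Lowest total cost is €2,239,630.63 at Q = 1300.0.

Q* ≈ 1,300 cartons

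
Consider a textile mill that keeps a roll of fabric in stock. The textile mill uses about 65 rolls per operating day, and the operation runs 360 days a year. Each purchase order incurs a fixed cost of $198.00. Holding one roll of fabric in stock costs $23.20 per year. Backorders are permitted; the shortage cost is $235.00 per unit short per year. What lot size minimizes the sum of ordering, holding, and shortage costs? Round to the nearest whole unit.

Annual demand D = 65 × 360 = 23,400.
With planned backorders, Q* = √(2DS/H) · √((H+B)/B).
√(2DS/H) = √(2 × 23,400 × 198 / 23.2) = 631.992.
√((H+B)/B) = √((23.2+235)/235) = 1.0482.
Q* ≈ 662.454.

Q* ≈ 662 rolls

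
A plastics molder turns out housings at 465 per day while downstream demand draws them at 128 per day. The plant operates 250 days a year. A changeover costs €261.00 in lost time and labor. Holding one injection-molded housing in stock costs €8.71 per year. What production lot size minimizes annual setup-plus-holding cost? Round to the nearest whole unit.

Annual demand D = 128 × 250 = 32,000.
Production build-up factor (1 − d/p) = 1 − 128/465 = 0.7247.
Q* = √(2DS / (H(1 − d/p))) = √(2 × 32,000 × 261 / (8.71 × 0.7247)).
= √(16,704,000 / 6.3124) ≈ 1626.720.

Q* ≈ 1,627 housings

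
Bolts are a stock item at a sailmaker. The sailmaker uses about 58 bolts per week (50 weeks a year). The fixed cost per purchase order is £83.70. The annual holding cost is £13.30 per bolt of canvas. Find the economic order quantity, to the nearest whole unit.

Q* ≈ 191 bolts

Annual demand D = 58 × 50 = 2,900.
EOQ = √(2DS / H) = √(2 × 2,900 × 83.7 / 13.3).
= √(485,460 / 13.3) = √36,500.7519 ≈ 191.052.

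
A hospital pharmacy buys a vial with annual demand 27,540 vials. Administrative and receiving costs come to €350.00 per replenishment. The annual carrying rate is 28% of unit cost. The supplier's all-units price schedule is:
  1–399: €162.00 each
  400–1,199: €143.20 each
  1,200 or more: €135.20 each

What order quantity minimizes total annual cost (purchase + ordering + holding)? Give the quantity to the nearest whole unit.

Q* ≈ 1,200 vials

Holding cost per unit per year at price C is H = 0.28·C.
Evaluate total cost at each tier's feasible EOQ or, if the EOQ is below the tier, at the tier's minimum quantity.
Tier 1 (€162.00): EOQ = 651.9 exceeds tier's upper bound 399, so this tier is dominated.
EOQ at €143.20 = 693.4 (feasible in tier 2): TC = 27,540×€143.20 + (27,540/693.4)×350 + (693.4/2)×0.28×€143.20 = €3,971,530.35.
EOQ at €135.20 = 713.6 < 1200, so use break Q=1200: TC = 27,540×€135.20 + (27,540/1200.0)×350 + (1200.0/2)×0.28×€135.20 = €3,754,154.10.
Lowest total cost is €3,754,154.10 at Q = 1200.0.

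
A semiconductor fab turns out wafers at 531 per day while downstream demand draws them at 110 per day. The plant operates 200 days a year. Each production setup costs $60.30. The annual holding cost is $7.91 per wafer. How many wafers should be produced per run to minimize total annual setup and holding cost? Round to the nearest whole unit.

Annual demand D = 110 × 200 = 22,000.
Production build-up factor (1 − d/p) = 1 − 110/531 = 0.7928.
Q* = √(2DS / (H(1 − d/p))) = √(2 × 22,000 × 60.3 / (7.91 × 0.7928)).
= √(2,653,200 / 6.2714) ≈ 650.434.

Q* ≈ 650 wafers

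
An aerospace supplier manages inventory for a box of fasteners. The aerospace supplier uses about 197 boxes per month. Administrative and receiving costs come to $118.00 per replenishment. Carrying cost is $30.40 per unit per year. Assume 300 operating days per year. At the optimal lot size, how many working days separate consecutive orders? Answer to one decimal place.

Annual demand D = 197 × 12 = 2,364.
The optimal lot size = √(2DS/H) = √(2 × 2,364 × 118 / 30.4) ≈ 135.47.
Cycle time = Q*/D × 300 = 135.47 / 2,364 × 300 ≈ 17.192 days.

T ≈ 17.2 days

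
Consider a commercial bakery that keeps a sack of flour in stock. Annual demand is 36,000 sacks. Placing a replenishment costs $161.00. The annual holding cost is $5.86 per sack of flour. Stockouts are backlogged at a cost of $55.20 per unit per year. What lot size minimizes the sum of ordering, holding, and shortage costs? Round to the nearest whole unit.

Q* ≈ 1,479 sacks

With planned backorders, Q* = √(2DS/H) · √((H+B)/B).
√(2DS/H) = √(2 × 36,000 × 161 / 5.86) = 1406.470.
√((H+B)/B) = √((5.86+55.2)/55.2) = 1.0517.
Q* ≈ 1479.242.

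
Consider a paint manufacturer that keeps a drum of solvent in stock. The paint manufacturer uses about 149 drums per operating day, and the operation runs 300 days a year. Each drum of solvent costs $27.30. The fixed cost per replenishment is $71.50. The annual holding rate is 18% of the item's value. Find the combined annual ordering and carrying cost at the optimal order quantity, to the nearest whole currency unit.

Annual demand D = 149 × 300 = 44,700.
Holding cost H = 0.18 × $27.30 = $4.9140 per unit per year.
The optimal lot size = √(2DS/H) = √(2 × 44,700 × 71.5 / 4.914) ≈ 1140.52.
At Q*, ordering cost (D/Q*)S equals holding cost (Q*/2)H, each = √(DSH/2).
Minimum total = √(2DSH) = √(2 × 44,700 × 71.5 × 4.914) ≈ 5604.532.

TC* ≈ $5,605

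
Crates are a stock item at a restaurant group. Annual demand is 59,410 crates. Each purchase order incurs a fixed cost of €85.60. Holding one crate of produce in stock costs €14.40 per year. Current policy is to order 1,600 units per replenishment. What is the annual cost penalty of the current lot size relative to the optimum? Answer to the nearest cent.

Extra cost ≈ €2,596.27 per year

EOQ = √(2DS/H) = √(2 × 59,410 × 85.6 / 14.4) ≈ 840.43.
Cost at Q* = (D/Q*)S + (Q*/2)H = √(2DSH) ≈ €12,102.16.
Cost at Q = 1,600: (59,410/1,600)×85.6 + (1,600/2)×14.4 = €3,178.43 + €11,520.00 = €14,698.43.
Excess = €14,698.43 − €12,102.16 = €2,596.27.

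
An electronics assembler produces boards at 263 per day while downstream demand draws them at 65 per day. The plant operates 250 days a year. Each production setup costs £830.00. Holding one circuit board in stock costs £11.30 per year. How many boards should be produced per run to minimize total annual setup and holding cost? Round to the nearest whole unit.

Q* ≈ 1,781 boards

Annual demand D = 65 × 250 = 16,250.
Production build-up factor (1 − d/p) = 1 − 65/263 = 0.7529.
Q* = √(2DS / (H(1 − d/p))) = √(2 × 16,250 × 830 / (11.3 × 0.7529)).
= √(26,975,000 / 8.5072) ≈ 1780.684.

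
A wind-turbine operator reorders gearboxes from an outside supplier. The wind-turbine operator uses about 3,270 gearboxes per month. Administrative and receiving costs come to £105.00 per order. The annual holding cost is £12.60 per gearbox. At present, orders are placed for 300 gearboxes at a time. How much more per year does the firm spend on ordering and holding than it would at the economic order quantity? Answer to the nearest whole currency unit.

Extra cost ≈ £5,434 per year

Annual demand D = 3,270 × 12 = 39,240.
EOQ = √(2DS/H) = √(2 × 39,240 × 105 / 12.6) ≈ 808.70.
Cost at Q* = (D/Q*)S + (Q*/2)H = √(2DSH) ≈ £10,189.65.
Cost at Q = 300: (39,240/300)×105 + (300/2)×12.6 = £13,734.00 + £1,890.00 = £15,624.00.
Excess = £15,624.00 − £10,189.65 = £5,434.35.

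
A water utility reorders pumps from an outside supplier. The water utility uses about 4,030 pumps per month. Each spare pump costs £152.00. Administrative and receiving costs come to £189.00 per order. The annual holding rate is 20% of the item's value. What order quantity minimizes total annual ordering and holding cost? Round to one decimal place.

Annual demand D = 4,030 × 12 = 48,360.
Holding cost H = 0.20 × £152.00 = £30.4000 per unit per year.
EOQ = √(2DS / H) = √(2 × 48,360 × 189 / 30.4).
= √(18,280,080 / 30.4) = √601,318.4211 ≈ 775.447.

Q* ≈ 775.4 pumps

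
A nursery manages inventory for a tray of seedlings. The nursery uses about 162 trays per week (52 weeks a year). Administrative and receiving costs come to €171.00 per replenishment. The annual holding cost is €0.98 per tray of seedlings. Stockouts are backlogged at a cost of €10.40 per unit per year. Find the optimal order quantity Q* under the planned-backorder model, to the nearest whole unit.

Q* ≈ 1,794 trays

Annual demand D = 162 × 52 = 8,424.
With planned backorders, Q* = √(2DS/H) · √((H+B)/B).
√(2DS/H) = √(2 × 8,424 × 171 / 0.98) = 1714.586.
√((H+B)/B) = √((0.98+10.4)/10.4) = 1.0461.
Q* ≈ 1793.551.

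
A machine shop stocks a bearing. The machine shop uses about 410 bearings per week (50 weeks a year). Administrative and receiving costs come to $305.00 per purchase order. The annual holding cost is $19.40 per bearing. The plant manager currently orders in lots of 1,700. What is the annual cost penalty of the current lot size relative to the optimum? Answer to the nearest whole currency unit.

Extra cost ≈ $4,592 per year

Annual demand D = 410 × 50 = 20,500.
EOQ = √(2DS/H) = √(2 × 20,500 × 305 / 19.4) ≈ 802.86.
Cost at Q* = (D/Q*)S + (Q*/2)H = √(2DSH) ≈ $15,575.53.
Cost at Q = 1,700: (20,500/1,700)×305 + (1,700/2)×19.4 = $3,677.94 + $16,490.00 = $20,167.94.
Excess = $20,167.94 − $15,575.53 = $4,592.42.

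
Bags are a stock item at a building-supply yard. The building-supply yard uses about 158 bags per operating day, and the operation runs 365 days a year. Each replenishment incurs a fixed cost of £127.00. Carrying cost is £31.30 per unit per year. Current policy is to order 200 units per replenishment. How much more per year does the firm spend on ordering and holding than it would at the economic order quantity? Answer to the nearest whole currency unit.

Extra cost ≈ £18,338 per year

Annual demand D = 158 × 365 = 57,670.
EOQ = √(2DS/H) = √(2 × 57,670 × 127 / 31.3) ≈ 684.10.
Cost at Q* = (D/Q*)S + (Q*/2)H = √(2DSH) ≈ £21,412.33.
Cost at Q = 200: (57,670/200)×127 + (200/2)×31.3 = £36,620.45 + £3,130.00 = £39,750.45.
Excess = £39,750.45 − £21,412.33 = £18,338.12.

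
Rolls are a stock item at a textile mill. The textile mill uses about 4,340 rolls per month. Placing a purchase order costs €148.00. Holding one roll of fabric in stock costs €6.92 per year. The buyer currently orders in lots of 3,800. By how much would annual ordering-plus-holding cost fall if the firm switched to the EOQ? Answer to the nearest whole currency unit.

Annual demand D = 4,340 × 12 = 52,080.
EOQ = √(2DS/H) = √(2 × 52,080 × 148 / 6.92) ≈ 1492.55.
Cost at Q* = (D/Q*)S + (Q*/2)H = √(2DSH) ≈ €10,328.43.
Cost at Q = 3,800: (52,080/3,800)×148 + (3,800/2)×6.92 = €2,028.38 + €13,148.00 = €15,176.38.
Excess = €15,176.38 − €10,328.43 = €4,847.95.

Extra cost ≈ €4,848 per year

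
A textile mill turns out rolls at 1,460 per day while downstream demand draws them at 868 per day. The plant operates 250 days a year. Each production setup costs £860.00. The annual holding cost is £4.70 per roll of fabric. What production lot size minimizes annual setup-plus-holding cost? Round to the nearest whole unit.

Annual demand D = 868 × 250 = 217,000.
Production build-up factor (1 − d/p) = 1 − 868/1,460 = 0.4055.
Q* = √(2DS / (H(1 − d/p))) = √(2 × 217,000 × 860 / (4.7 × 0.4055)).
= √(373,240,000 / 1.9058) ≈ 13994.608.

Q* ≈ 13,995 rolls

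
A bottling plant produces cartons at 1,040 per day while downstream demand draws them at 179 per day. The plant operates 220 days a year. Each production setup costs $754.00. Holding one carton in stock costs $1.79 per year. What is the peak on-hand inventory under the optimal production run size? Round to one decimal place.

I_max ≈ 5,240.8 cartons

Annual demand D = 179 × 220 = 39,380.
Production build-up factor (1 − d/p) = 1 − 179/1,040 = 0.8279.
Q* = √(2DS / (H(1 − d/p))) = √(2 × 39,380 × 754 / (1.79 × 0.8279)).
= √(59,385,040 / 1.4819) ≈ 6330.341.
Maximum inventory = Q*(1 − d/p) = 6330.341 × 0.8279 ≈ 5240.792.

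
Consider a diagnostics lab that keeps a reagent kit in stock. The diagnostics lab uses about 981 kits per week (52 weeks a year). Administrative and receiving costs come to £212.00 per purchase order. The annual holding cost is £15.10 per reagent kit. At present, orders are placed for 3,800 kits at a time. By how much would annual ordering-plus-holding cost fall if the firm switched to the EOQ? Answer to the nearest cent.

Annual demand D = 981 × 52 = 51,012.
EOQ = √(2DS/H) = √(2 × 51,012 × 212 / 15.1) ≈ 1196.82.
Cost at Q* = (D/Q*)S + (Q*/2)H = √(2DSH) ≈ £18,072.06.
Cost at Q = 3,800: (51,012/3,800)×212 + (3,800/2)×15.1 = £2,845.93 + £28,690.00 = £31,535.93.
Excess = £31,535.93 − £18,072.06 = £13,463.88.

Extra cost ≈ £13,463.88 per year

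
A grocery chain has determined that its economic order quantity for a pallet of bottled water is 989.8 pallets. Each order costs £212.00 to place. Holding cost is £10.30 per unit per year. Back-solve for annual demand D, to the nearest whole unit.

Invert the EOQ relation Q*² = 2DS/H.
From Q* = √(2DS/H): D = Q*²H / (2S) = 989.8² × 10.3 / (2 × 212) = 23799.414.

D ≈ 23,799 pallets per year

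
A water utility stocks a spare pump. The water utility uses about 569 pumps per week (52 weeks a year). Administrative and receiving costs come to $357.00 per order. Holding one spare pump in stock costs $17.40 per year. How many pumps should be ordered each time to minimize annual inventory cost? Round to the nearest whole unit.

Q* ≈ 1,102 pumps

Annual demand D = 569 × 52 = 29,588.
EOQ = √(2DS / H) = √(2 × 29,588 × 357 / 17.4).
= √(21,125,832 / 17.4) = √1,214,128.2759 ≈ 1101.875.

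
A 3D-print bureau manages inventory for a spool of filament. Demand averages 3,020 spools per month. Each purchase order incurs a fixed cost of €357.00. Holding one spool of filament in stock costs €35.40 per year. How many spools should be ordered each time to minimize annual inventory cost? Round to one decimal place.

Annual demand D = 3,020 × 12 = 36,240.
EOQ = √(2DS / H) = √(2 × 36,240 × 357 / 35.4).
= √(25,875,360 / 35.4) = √730,942.3729 ≈ 854.952.

Q* ≈ 855.0 spools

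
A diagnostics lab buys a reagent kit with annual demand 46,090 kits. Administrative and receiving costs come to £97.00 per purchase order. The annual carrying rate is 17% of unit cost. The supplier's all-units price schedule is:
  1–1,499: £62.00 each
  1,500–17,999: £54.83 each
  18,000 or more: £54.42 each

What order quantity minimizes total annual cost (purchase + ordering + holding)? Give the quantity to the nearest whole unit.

Q* ≈ 1,500 kits

Holding cost per unit per year at price C is H = 0.17·C.
For each price level, check whether its EOQ is feasible; otherwise the best quantity at that price is the breakpoint.
EOQ at £62.00 = 921.1 (feasible in tier 1): TC = 46,090×£62.00 + (46,090/921.1)×97 + (921.1/2)×0.17×£62.00 = £2,867,287.88.
EOQ at £54.83 = 979.4 < 1500, so use break Q=1500: TC = 46,090×£54.83 + (46,090/1500.0)×97 + (1500.0/2)×0.17×£54.83 = £2,537,086.01.
EOQ at £54.42 = 983.1 < 18000, so use break Q=18000: TC = 46,090×£54.42 + (46,090/18000.0)×97 + (18000.0/2)×0.17×£54.42 = £2,591,728.77.
Lowest total cost is £2,537,086.01 at Q = 1500.0.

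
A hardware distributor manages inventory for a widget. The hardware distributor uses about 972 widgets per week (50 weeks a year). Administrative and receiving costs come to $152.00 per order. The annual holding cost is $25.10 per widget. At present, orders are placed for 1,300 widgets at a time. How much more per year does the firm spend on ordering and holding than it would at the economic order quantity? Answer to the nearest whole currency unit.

Annual demand D = 972 × 50 = 48,600.
EOQ = √(2DS/H) = √(2 × 48,600 × 152 / 25.1) ≈ 767.22.
Cost at Q* = (D/Q*)S + (Q*/2)H = √(2DSH) ≈ $19,257.14.
Cost at Q = 1,300: (48,600/1,300)×152 + (1,300/2)×25.1 = $5,682.46 + $16,315.00 = $21,997.46.
Excess = $21,997.46 − $19,257.14 = $2,740.32.

Extra cost ≈ $2,740 per year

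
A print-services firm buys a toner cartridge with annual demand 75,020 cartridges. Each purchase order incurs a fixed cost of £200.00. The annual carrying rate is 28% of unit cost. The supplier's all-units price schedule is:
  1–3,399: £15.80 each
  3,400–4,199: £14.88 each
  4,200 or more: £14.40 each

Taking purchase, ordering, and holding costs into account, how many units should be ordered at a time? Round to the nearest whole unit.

Holding cost per unit per year at price C is H = 0.28·C.
For each price level, check whether its EOQ is feasible; otherwise the best quantity at that price is the breakpoint.
EOQ at £15.80 = 2604.4 (feasible in tier 1): TC = 75,020×£15.80 + (75,020/2604.4)×200 + (2604.4/2)×0.28×£15.80 = £1,196,837.95.
EOQ at £14.88 = 2683.7 < 3400, so use break Q=3400: TC = 75,020×£14.88 + (75,020/3400.0)×200 + (3400.0/2)×0.28×£14.88 = £1,127,793.42.
EOQ at £14.40 = 2728.1 < 4200, so use break Q=4200: TC = 75,020×£14.40 + (75,020/4200.0)×200 + (4200.0/2)×0.28×£14.40 = £1,092,327.58.
Lowest total cost is £1,092,327.58 at Q = 4200.0.

Q* ≈ 4,200 cartridges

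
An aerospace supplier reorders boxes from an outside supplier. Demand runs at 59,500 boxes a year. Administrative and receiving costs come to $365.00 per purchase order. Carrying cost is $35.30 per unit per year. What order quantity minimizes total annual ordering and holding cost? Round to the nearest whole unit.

EOQ = √(2DS / H) = √(2 × 59,500 × 365 / 35.3).
= √(43,435,000 / 35.3) = √1,230,453.2578 ≈ 1109.258.

Q* ≈ 1,109 boxes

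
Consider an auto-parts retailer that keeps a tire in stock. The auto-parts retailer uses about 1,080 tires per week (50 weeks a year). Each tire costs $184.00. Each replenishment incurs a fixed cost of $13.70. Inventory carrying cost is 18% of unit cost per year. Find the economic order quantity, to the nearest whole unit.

Annual demand D = 1,080 × 50 = 54,000.
Holding cost H = 0.18 × $184.00 = $33.1200 per unit per year.
EOQ = √(2DS / H) = √(2 × 54,000 × 13.7 / 33.12).
= √(1,479,600 / 33.12) = √44,673.913 ≈ 211.362.

Q* ≈ 211 tires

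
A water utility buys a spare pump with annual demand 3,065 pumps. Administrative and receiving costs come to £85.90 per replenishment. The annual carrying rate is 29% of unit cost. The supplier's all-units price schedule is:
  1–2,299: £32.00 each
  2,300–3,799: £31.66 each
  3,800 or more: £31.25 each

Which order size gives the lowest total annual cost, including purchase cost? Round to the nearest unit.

Q* ≈ 238 pumps

Holding cost per unit per year at price C is H = 0.29·C.
Evaluate total cost at each tier's feasible EOQ or, if the EOQ is below the tier, at the tier's minimum quantity.
EOQ at £32.00 = 238.2 (feasible in tier 1): TC = 3,065×£32.00 + (3,065/238.2)×85.9 + (238.2/2)×0.29×£32.00 = £100,290.55.
EOQ at £31.66 = 239.5 < 2300, so use break Q=2300: TC = 3,065×£31.66 + (3,065/2300.0)×85.9 + (2300.0/2)×0.29×£31.66 = £107,710.98.
EOQ at £31.25 = 241.0 < 3800, so use break Q=3800: TC = 3,065×£31.25 + (3,065/3800.0)×85.9 + (3800.0/2)×0.29×£31.25 = £113,069.29.
Lowest total cost is £100,290.55 at Q = 238.2.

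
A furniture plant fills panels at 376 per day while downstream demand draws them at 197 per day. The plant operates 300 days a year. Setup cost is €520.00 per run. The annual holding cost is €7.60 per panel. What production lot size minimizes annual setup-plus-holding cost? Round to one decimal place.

Q* ≈ 4,121.6 panels

Annual demand D = 197 × 300 = 59,100.
Production build-up factor (1 − d/p) = 1 − 197/376 = 0.4761.
Q* = √(2DS / (H(1 − d/p))) = √(2 × 59,100 × 520 / (7.6 × 0.4761)).
= √(61,464,000 / 3.6181) ≈ 4121.649.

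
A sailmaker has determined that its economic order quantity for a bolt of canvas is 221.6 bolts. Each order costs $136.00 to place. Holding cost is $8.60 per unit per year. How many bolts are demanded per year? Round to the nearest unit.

D ≈ 1,553 bolts per year

The basic EOQ model gives Q* = √(2DS/H); rearrange for the unknown.
From Q* = √(2DS/H): D = Q*²H / (2S) = 221.6² × 8.6 / (2 × 136) = 1552.634.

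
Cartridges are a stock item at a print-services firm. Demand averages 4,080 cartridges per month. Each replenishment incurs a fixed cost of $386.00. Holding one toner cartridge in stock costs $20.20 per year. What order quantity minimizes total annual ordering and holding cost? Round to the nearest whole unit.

Q* ≈ 1,368 cartridges

Annual demand D = 4,080 × 12 = 48,960.
EOQ = √(2DS / H) = √(2 × 48,960 × 386 / 20.2).
= √(37,797,120 / 20.2) = √1,871,144.5545 ≈ 1367.898.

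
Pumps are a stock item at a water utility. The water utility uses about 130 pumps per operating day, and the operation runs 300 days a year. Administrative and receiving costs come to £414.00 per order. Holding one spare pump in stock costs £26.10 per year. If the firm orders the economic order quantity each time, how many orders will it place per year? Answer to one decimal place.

Annual demand D = 130 × 300 = 39,000.
Q* = √(2DS/H) = √(2 × 39,000 × 414 / 26.1) ≈ 1112.31.
Orders per year = D / Q* = 39,000 / 1112.31 ≈ 35.062.

N ≈ 35.1 orders per year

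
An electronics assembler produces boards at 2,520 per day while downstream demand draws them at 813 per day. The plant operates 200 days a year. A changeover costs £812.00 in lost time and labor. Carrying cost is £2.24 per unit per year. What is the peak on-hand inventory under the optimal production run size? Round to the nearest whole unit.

Annual demand D = 813 × 200 = 162,600.
Production build-up factor (1 − d/p) = 1 − 813/2,520 = 0.6774.
Q* = √(2DS / (H(1 − d/p))) = √(2 × 162,600 × 812 / (2.24 × 0.6774)).
= √(264,062,400 / 1.5173) ≈ 13192.065.
Maximum inventory = Q*(1 − d/p) = 13192.065 × 0.6774 ≈ 8936.054.

I_max ≈ 8,936 boards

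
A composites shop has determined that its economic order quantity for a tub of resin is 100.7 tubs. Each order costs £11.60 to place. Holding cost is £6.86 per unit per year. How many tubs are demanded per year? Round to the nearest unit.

Invert the EOQ relation Q*² = 2DS/H.
From Q* = √(2DS/H): D = Q*²H / (2S) = 100.7² × 6.86 / (2 × 11.6) = 2998.438.

D ≈ 2,998 tubs per year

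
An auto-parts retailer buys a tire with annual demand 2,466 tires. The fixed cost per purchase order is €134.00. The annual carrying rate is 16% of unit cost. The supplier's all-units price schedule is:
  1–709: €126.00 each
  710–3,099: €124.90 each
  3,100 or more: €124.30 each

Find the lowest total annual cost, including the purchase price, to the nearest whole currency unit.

TC* ≈ €314,366

Holding cost per unit per year at price C is H = 0.16·C.
Evaluate total cost at each tier's feasible EOQ or, if the EOQ is below the tier, at the tier's minimum quantity.
EOQ at €126.00 = 181.1 (feasible in tier 1): TC = 2,466×€126.00 + (2,466/181.1)×134 + (181.1/2)×0.16×€126.00 = €314,366.14.
EOQ at €124.90 = 181.9 < 710, so use break Q=710: TC = 2,466×€124.90 + (2,466/710.0)×134 + (710.0/2)×0.16×€124.90 = €315,563.13.
EOQ at €124.30 = 182.3 < 3100, so use break Q=3100: TC = 2,466×€124.30 + (2,466/3100.0)×134 + (3100.0/2)×0.16×€124.30 = €337,456.79.
Lowest total cost among the candidates is at Q = 181.1.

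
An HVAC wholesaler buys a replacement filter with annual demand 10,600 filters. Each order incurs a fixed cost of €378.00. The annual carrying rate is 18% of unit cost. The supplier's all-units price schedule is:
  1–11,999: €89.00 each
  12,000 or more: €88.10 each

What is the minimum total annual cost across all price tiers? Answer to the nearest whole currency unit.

TC* ≈ €954,730

Holding cost per unit per year at price C is H = 0.18·C.
Evaluate total cost at each tier's feasible EOQ or, if the EOQ is below the tier, at the tier's minimum quantity.
EOQ at €89.00 = 707.3 (feasible in tier 1): TC = 10,600×€89.00 + (10,600/707.3)×378 + (707.3/2)×0.18×€89.00 = €954,730.40.
EOQ at €88.10 = 710.9 < 12000, so use break Q=12000: TC = 10,600×€88.10 + (10,600/12000.0)×378 + (12000.0/2)×0.18×€88.10 = €1,029,341.90.
Lowest total cost among the candidates is at Q = 707.3.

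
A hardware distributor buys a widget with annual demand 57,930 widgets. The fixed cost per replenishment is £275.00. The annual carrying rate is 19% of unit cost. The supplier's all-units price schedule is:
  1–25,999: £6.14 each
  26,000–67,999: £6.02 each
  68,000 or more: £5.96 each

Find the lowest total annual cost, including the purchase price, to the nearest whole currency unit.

Holding cost per unit per year at price C is H = 0.19·C.
Evaluate total cost at each tier's feasible EOQ or, if the EOQ is below the tier, at the tier's minimum quantity.
EOQ at £6.14 = 5226.0 (feasible in tier 1): TC = 57,930×£6.14 + (57,930/5226.0)×275 + (5226.0/2)×0.19×£6.14 = £361,786.89.
EOQ at £6.02 = 5277.9 < 26000, so use break Q=26000: TC = 57,930×£6.02 + (57,930/26000.0)×275 + (26000.0/2)×0.19×£6.02 = £364,220.72.
EOQ at £5.96 = 5304.4 < 68000, so use break Q=68000: TC = 57,930×£5.96 + (57,930/68000.0)×275 + (68000.0/2)×0.19×£5.96 = £383,998.68.
Lowest total cost among the candidates is at Q = 5226.0.

TC* ≈ £361,787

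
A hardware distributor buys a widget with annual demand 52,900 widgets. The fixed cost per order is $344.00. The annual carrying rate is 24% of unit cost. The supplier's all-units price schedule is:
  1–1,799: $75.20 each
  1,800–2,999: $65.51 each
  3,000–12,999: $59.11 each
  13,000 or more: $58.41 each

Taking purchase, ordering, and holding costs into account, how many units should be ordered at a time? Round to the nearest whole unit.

Q* ≈ 3,000 widgets

Holding cost per unit per year at price C is H = 0.24·C.
For each price level, check whether its EOQ is feasible; otherwise the best quantity at that price is the breakpoint.
EOQ at $75.20 = 1420.1 (feasible in tier 1): TC = 52,900×$75.20 + (52,900/1420.1)×344 + (1420.1/2)×0.24×$75.20 = $4,003,709.29.
EOQ at $65.51 = 1521.5 < 1800, so use break Q=1800: TC = 52,900×$65.51 + (52,900/1800.0)×344 + (1800.0/2)×0.24×$65.51 = $3,489,738.94.
EOQ at $59.11 = 1601.7 < 3000, so use break Q=3000: TC = 52,900×$59.11 + (52,900/3000.0)×344 + (3000.0/2)×0.24×$59.11 = $3,154,264.47.
EOQ at $58.41 = 1611.3 < 13000, so use break Q=13000: TC = 52,900×$58.41 + (52,900/13000.0)×344 + (13000.0/2)×0.24×$58.41 = $3,182,408.42.
Lowest total cost is $3,154,264.47 at Q = 3000.0.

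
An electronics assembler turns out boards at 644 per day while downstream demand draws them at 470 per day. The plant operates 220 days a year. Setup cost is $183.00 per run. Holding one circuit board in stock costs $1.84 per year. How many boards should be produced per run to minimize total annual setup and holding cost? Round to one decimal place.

Annual demand D = 470 × 220 = 103,400.
Production build-up factor (1 − d/p) = 1 − 470/644 = 0.2702.
Q* = √(2DS / (H(1 − d/p))) = √(2 × 103,400 × 183 / (1.84 × 0.2702)).
= √(37,844,400 / 0.4971) ≈ 8724.895.

Q* ≈ 8,724.9 boards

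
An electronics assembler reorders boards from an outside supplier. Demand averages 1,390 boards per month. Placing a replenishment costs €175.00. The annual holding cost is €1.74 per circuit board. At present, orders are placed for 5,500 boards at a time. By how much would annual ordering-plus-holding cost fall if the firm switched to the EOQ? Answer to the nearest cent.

Extra cost ≈ €2,128.55 per year

Annual demand D = 1,390 × 12 = 16,680.
EOQ = √(2DS/H) = √(2 × 16,680 × 175 / 1.74) ≈ 1831.71.
Cost at Q* = (D/Q*)S + (Q*/2)H = √(2DSH) ≈ €3,187.18.
Cost at Q = 5,500: (16,680/5,500)×175 + (5,500/2)×1.74 = €530.73 + €4,785.00 = €5,315.73.
Excess = €5,315.73 − €3,187.18 = €2,128.55.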